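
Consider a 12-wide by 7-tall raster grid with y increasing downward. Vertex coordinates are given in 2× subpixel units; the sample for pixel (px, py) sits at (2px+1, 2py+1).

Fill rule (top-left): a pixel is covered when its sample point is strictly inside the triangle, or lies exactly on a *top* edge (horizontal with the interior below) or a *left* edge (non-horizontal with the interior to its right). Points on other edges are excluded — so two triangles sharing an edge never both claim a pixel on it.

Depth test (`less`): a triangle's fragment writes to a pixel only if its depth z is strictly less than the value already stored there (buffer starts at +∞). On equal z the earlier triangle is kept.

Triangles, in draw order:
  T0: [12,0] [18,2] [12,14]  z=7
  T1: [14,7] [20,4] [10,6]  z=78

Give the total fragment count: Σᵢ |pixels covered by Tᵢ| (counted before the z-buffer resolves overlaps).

T0:
  2·area = 84
  edge (12, 0)→(18, 2): d=(6,2) right/bottom  bias=-1
  edge (18, 2)→(12, 14): d=(-6,12) right/bottom  bias=-1
  edge (12, 14)→(12, 0): d=(0,-14) top-left  bias=+0
    (6,0)@(13, 1): e=[4,66,14] → █
    (7,0)@(15, 1): e=[0,42,42] → ·  [on edge]
    (6,1)@(13, 3): e=[16,54,14] → █
    (7,1)@(15, 3): e=[12,30,42] → █
    (8,1)@(17, 3): e=[8,6,70] → █
    (9,1)@(19, 3): e=[4,-18,98] → ·
    (10,1)@(21, 3): e=[0,-42,126] → ·  [on edge]
    (6,2)@(13, 5): e=[28,42,14] → █
    (8,2)@(17, 5): e=[20,-6,70] → ·
    (6,3)@(13, 7): e=[40,30,14] → █
    (8,3)@(17, 7): e=[32,-18,70] → ·
    (6,4)@(13, 9): e=[52,18,14] → █
  covered (10 px):
    · · · · · · █ · · · · ·
    · · · · · · █ █ █ · · ·
    · · · · · · █ █ · · · ·
    · · · · · · █ █ · · · ·
    · · · · · · █ · · · · ·
    · · · · · · █ · · · · ·
    · · · · · · · · · · · ·
T1:
  2·area = 18  (B↔C swapped to make it positive)
  edge (14, 7)→(10, 6): d=(-4,-1) top-left  bias=+0
  edge (10, 6)→(20, 4): d=(10,-2) top-left  bias=+0
  edge (20, 4)→(14, 7): d=(-6,3) right/bottom  bias=-1
    (7,2)@(15, 5): e=[9,0,9] → █  [on edge]
    (8,2)@(17, 5): e=[11,4,3] → █
    (9,2)@(19, 5): e=[13,8,-3] → ·
    (2,3)@(5, 7): e=[-9,0,27] → ·  [on edge]
    (7,3)@(15, 7): e=[1,20,-3] → ·
    (8,3)@(17, 7): e=[3,24,-9] → ·
  covered (2 px):
    · · · · · · · · · · · ·
    · · · · · · · · · · · ·
    · · · · · · · █ █ · · ·
    · · · · · · · · · · · ·
    · · · · · · · · · · · ·
    · · · · · · · · · · · ·
    · · · · · · · · · · · ·

Answer: 12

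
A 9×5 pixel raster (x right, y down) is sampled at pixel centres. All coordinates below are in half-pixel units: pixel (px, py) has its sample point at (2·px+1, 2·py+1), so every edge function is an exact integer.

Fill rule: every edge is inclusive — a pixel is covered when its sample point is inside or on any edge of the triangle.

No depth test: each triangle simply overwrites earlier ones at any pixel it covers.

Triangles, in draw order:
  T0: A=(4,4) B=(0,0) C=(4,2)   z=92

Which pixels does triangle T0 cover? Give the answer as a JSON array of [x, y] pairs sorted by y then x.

T0:
  2·area = 8
  edge (4, 4)→(0, 0): d=(-4,-4) inclusive
  edge (0, 0)→(4, 2): d=(4,2) inclusive
  edge (4, 2)→(4, 4): d=(0,2) inclusive
    (0,0)@(1, 1): e=[0,2,6] → X  [on edge]
    (1,0)@(3, 1): e=[8,-2,2] → .
    (0,1)@(1, 3): e=[-8,10,6] → .
    (1,1)@(3, 3): e=[0,6,2] → X  [on edge]
    (2,1)@(5, 3): e=[8,2,-2] → .
    (1,2)@(3, 5): e=[-8,14,2] → .
    (2,2)@(5, 5): e=[0,10,-2] → .  [on edge]
    (3,3)@(7, 7): e=[0,14,-6] → .  [on edge]
    (4,4)@(9, 9): e=[0,18,-10] → .  [on edge]
  covered (2 px):
    X . . . . . . . .
    . X . . . . . . .
    . . . . . . . . .
    . . . . . . . . .
    . . . . . . . . .

Result: [[0,0],[1,1]]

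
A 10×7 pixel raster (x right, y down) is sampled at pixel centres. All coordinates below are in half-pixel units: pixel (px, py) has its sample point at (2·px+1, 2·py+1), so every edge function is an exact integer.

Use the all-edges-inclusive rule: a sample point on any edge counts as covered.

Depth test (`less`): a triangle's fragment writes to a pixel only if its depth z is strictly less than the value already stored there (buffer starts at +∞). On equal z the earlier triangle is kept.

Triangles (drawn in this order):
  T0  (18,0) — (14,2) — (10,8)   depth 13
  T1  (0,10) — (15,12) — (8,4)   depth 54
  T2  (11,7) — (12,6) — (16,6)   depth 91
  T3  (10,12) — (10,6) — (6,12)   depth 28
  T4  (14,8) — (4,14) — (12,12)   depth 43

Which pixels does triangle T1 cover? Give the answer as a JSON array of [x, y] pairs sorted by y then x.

T0:
  2·area = 16  (B↔C swapped to make it positive)
  edge (18, 0)→(10, 8): d=(-8,8) inclusive
  edge (10, 8)→(14, 2): d=(4,-6) inclusive
  edge (14, 2)→(18, 0): d=(4,-2) inclusive
    (8,0)@(17, 1): e=[0,14,2] → █  [on edge]
    (9,0)@(19, 1): e=[-16,26,6] → ·
    (7,1)@(15, 3): e=[0,10,6] → █  [on edge]
    (8,1)@(17, 3): e=[-16,22,10] → ·
    (6,2)@(13, 5): e=[0,6,10] → █  [on edge]
    (7,2)@(15, 5): e=[-16,18,14] → ·
    (5,3)@(11, 7): e=[0,2,14] → █  [on edge]
    (6,3)@(13, 7): e=[-16,14,18] → ·
    (4,4)@(9, 9): e=[0,-2,18] → ·  [on edge]
    (5,4)@(11, 9): e=[-16,10,22] → ·
    (3,5)@(7, 11): e=[0,-6,22] → ·  [on edge]
    (2,6)@(5, 13): e=[0,-10,26] → ·  [on edge]
  covered (4 px):
    · · · · · · · · █ ·
    · · · · · · · █ · ·
    · · · · · · █ · · ·
    · · · · · █ · · · ·
    · · · · · · · · · ·
    · · · · · · · · · ·
    · · · · · · · · · ·
T1:
  2·area = 106  (B↔C swapped to make it positive)
  edge (0, 10)→(8, 4): d=(8,-6) inclusive
  edge (8, 4)→(15, 12): d=(7,8) inclusive
  edge (15, 12)→(0, 10): d=(-15,-2) inclusive
    (3,2)@(7, 5): e=[2,15,89] → █
    (4,2)@(9, 5): e=[14,-1,93] → ·
    (2,3)@(5, 7): e=[6,45,55] → █
    (4,3)@(9, 7): e=[30,13,63] → █
    (5,3)@(11, 7): e=[42,-3,67] → ·
    (1,4)@(3, 9): e=[10,75,21] → █
    (5,4)@(11, 9): e=[58,11,37] → █
    (6,4)@(13, 9): e=[70,-5,41] → ·
    (1,5)@(3, 11): e=[26,89,-9] → ·
    (2,5)@(5, 11): e=[38,73,-5] → ·
    (3,5)@(7, 11): e=[50,57,-1] → ·
    (4,5)@(9, 11): e=[62,41,3] → █
  covered (12 px):
    · · · · · · · · · ·
    · · · · · · · · · ·
    · · · █ · · · · · ·
    · · █ █ █ · · · · ·
    · █ █ █ █ █ · · · ·
    · · · · █ █ █ · · ·
    · · · · · · · · · ·
T2:
  2·area = 4
  edge (11, 7)→(12, 6): d=(1,-1) inclusive
  edge (12, 6)→(16, 6): d=(4,0) inclusive
  edge (16, 6)→(11, 7): d=(-5,1) inclusive
    (8,0)@(17, 1): e=[0,-20,24] → ·  [on edge]
    (7,1)@(15, 3): e=[0,-12,16] → ·  [on edge]
    (6,2)@(13, 5): e=[0,-4,8] → ·  [on edge]
    (5,3)@(11, 7): e=[0,4,0] → █  [on edge]
    (6,3)@(13, 7): e=[2,4,-2] → ·
    (0,4)@(1, 9): e=[-8,12,0] → ·  [on edge]
    (4,4)@(9, 9): e=[0,12,-8] → ·  [on edge]
    (5,4)@(11, 9): e=[2,12,-10] → ·
    (3,5)@(7, 11): e=[0,20,-16] → ·  [on edge]
    (2,6)@(5, 13): e=[0,28,-24] → ·  [on edge]
  covered (1 px):
    · · · · · · · · · ·
    · · · · · · · · · ·
    · · · · · · · · · ·
    · · · · · █ · · · ·
    · · · · · · · · · ·
    · · · · · · · · · ·
    · · · · · · · · · ·
T3:
  2·area = 24  (B↔C swapped to make it positive)
  edge (10, 12)→(6, 12): d=(-4,0) inclusive
  edge (6, 12)→(10, 6): d=(4,-6) inclusive
  edge (10, 6)→(10, 12): d=(0,6) inclusive
    (4,4)@(9, 9): e=[12,6,6] → █
    (5,4)@(11, 9): e=[12,18,-6] → ·
    (3,5)@(7, 11): e=[4,2,18] → █
    (5,5)@(11, 11): e=[4,26,-6] → ·
    (3,6)@(7, 13): e=[-4,10,18] → ·
    (4,6)@(9, 13): e=[-4,22,6] → ·
  covered (3 px):
    · · · · · · · · · ·
    · · · · · · · · · ·
    · · · · · · · · · ·
    · · · · · · · · · ·
    · · · · █ · · · · ·
    · · · █ █ · · · · ·
    · · · · · · · · · ·
T4:
  2·area = 28  (B↔C swapped to make it positive)
  edge (14, 8)→(12, 12): d=(-2,4) inclusive
  edge (12, 12)→(4, 14): d=(-8,2) inclusive
  edge (4, 14)→(14, 8): d=(10,-6) inclusive
    (9,2)@(19, 5): e=[-14,42,0] → ·  [on edge]
    (6,4)@(13, 9): e=[2,22,4] → █
    (7,4)@(15, 9): e=[-6,18,16] → ·
    (4,5)@(9, 11): e=[14,14,0] → █  [on edge]
    (5,5)@(11, 11): e=[6,10,12] → █
    (6,5)@(13, 11): e=[-2,6,24] → ·
    (3,6)@(7, 13): e=[18,2,8] → █
    (4,6)@(9, 13): e=[10,-2,20] → ·
    (5,6)@(11, 13): e=[2,-6,32] → ·
  covered (4 px):
    · · · · · · · · · ·
    · · · · · · · · · ·
    · · · · · · · · · ·
    · · · · · · · · · ·
    · · · · · · █ · · ·
    · · · · █ █ · · · ·
    · · · █ · · · · · ·

Result: [[3,2],[2,3],[3,3],[4,3],[1,4],[2,4],[3,4],[4,4],[5,4],[4,5],[5,5],[6,5]]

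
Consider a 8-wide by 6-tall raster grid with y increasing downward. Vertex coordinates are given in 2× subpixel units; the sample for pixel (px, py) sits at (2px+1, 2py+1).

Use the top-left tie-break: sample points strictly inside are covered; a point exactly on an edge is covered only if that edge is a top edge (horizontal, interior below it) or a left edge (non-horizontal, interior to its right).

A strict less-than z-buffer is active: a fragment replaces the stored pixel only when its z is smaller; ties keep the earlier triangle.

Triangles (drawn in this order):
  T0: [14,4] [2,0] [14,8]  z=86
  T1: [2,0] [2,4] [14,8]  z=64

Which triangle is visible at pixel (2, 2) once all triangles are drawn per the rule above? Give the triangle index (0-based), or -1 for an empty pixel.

T0:
  2·area = 48  (B↔C swapped to make it positive)
  edge (14, 4)→(14, 8): d=(0,4) right/bottom  bias=-1
  edge (14, 8)→(2, 0): d=(-12,-8) top-left  bias=+0
  edge (2, 0)→(14, 4): d=(12,4) right/bottom  bias=-1
    (2,0)@(5, 1): e=[36,12,0] → .  [on edge]
    (3,1)@(7, 3): e=[28,4,16] → X
    (4,1)@(9, 3): e=[20,20,8] → X
    (5,1)@(11, 3): e=[12,36,0] → .  [on edge]
    (3,2)@(7, 5): e=[28,-20,40] → .
    (4,2)@(9, 5): e=[20,-4,32] → .
    (5,2)@(11, 5): e=[12,12,24] → X
    (6,2)@(13, 5): e=[4,28,16] → X
    (7,2)@(15, 5): e=[-4,44,8] → .
    (5,3)@(11, 7): e=[12,-12,48] → .
    (6,3)@(13, 7): e=[4,4,40] → X
    (7,3)@(15, 7): e=[-4,20,32] → .
  covered (5 px):
    . . . . . . . .
    . . . X X . . .
    . . . . . X X .
    . . . . . . X .
    . . . . . . . .
    . . . . . . . .
T1:
  2·area = 48  (B↔C swapped to make it positive)
  edge (2, 0)→(14, 8): d=(12,8) right/bottom  bias=-1
  edge (14, 8)→(2, 4): d=(-12,-4) top-left  bias=+0
  edge (2, 4)→(2, 0): d=(0,-4) top-left  bias=+0
    (1,0)@(3, 1): e=[4,40,4] → X
    (2,0)@(5, 1): e=[-12,48,12] → .
    (1,1)@(3, 3): e=[28,16,4] → X
    (2,1)@(5, 3): e=[12,24,12] → X
    (3,1)@(7, 3): e=[-4,32,20] → .
    (1,2)@(3, 5): e=[52,-8,4] → .
    (2,2)@(5, 5): e=[36,0,12] → X  [on edge]
    (3,2)@(7, 5): e=[20,8,20] → X
    (4,2)@(9, 5): e=[4,16,28] → X
    (5,2)@(11, 5): e=[-12,24,36] → .
    (2,3)@(5, 7): e=[60,-24,12] → .
    (3,3)@(7, 7): e=[44,-16,20] → .
    (5,3)@(11, 7): e=[12,0,36] → X  [on edge]
  covered (7 px):
    . X . . . . . .
    . X X . . . . .
    . . X X X . . .
    . . . . . X . .
    . . . . . . . .
    . . . . . . . .

Z-buffer (winner per pixel, '.' = empty):
  . 1 . . . . . .
  . 1 1 0 0 . . .
  . . 1 1 1 0 0 .
  . . . . . 1 0 .
  . . . . . . . .
  . . . . . . . .

Result: 1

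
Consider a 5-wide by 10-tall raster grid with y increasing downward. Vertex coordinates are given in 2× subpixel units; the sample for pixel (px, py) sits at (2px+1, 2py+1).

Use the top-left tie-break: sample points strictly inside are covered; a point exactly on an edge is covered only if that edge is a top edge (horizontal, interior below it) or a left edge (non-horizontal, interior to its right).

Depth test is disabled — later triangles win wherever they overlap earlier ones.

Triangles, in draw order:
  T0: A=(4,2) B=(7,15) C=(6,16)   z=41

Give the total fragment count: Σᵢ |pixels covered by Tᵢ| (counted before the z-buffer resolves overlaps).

T0:
  2·area = 16
  edge (4, 2)→(7, 15): d=(3,13) right/bottom  bias=-1
  edge (7, 15)→(6, 16): d=(-1,1) right/bottom  bias=-1
  edge (6, 16)→(4, 2): d=(-2,-14) top-left  bias=+0
    (2,3)@(5, 7): e=[2,10,4] → █
    (3,3)@(7, 7): e=[-24,8,32] → ·
    (2,4)@(5, 9): e=[8,8,0] → █  [on edge]
    (3,4)@(7, 9): e=[-18,6,28] → ·
    (2,5)@(5, 11): e=[14,6,-4] → ·
    (4,6)@(9, 13): e=[-32,0,48] → ·  [on edge]
    (3,7)@(7, 15): e=[0,0,16] → ·  [on edge]
    (2,8)@(5, 17): e=[32,0,-16] → ·  [on edge]
    (1,9)@(3, 19): e=[64,0,-48] → ·  [on edge]
  covered (2 px):
    · · · · ·
    · · · · ·
    · · · · ·
    · · █ · ·
    · · █ · ·
    · · · · ·
    · · · · ·
    · · · · ·
    · · · · ·
    · · · · ·

Result: 2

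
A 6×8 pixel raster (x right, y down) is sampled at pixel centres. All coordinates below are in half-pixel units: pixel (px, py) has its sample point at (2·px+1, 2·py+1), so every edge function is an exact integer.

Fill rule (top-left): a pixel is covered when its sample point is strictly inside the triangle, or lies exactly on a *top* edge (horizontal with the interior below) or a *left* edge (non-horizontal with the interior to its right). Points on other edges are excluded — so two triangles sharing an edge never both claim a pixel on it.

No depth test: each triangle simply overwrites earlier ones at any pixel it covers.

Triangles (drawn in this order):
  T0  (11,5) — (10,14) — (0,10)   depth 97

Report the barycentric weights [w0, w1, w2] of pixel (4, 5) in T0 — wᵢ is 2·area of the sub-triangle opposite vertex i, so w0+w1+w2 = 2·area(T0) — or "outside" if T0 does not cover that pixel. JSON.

T0:
  2·area = 94
  edge (11, 5)→(10, 14): d=(-1,9) right/bottom  bias=-1
  edge (10, 14)→(0, 10): d=(-10,-4) top-left  bias=+0
  edge (0, 10)→(11, 5): d=(11,-5) top-left  bias=+0
    (5,2)@(11, 5): e=[0,94,0] → ·  [on edge]
    (3,3)@(7, 7): e=[34,58,2] → █
    (4,3)@(9, 7): e=[16,66,12] → █
    (5,3)@(11, 7): e=[-2,74,22] → ·
    (1,4)@(3, 9): e=[68,22,4] → █
    (2,4)@(5, 9): e=[50,30,14] → █
    (5,4)@(11, 9): e=[-4,54,44] → ·
    (1,5)@(3, 11): e=[66,2,26] → █
    (5,5)@(11, 11): e=[-6,34,66] → ·
    (1,6)@(3, 13): e=[64,-18,48] → ·
    (2,6)@(5, 13): e=[46,-10,58] → ·
    (3,6)@(7, 13): e=[28,-2,68] → ·
  covered (11 px):
    · · · · · ·
    · · · · · ·
    · · · · · ·
    · · · █ █ ·
    · █ █ █ █ ·
    · █ █ █ █ ·
    · · · · █ ·
    · · · · · ·

Result: [26,56,12]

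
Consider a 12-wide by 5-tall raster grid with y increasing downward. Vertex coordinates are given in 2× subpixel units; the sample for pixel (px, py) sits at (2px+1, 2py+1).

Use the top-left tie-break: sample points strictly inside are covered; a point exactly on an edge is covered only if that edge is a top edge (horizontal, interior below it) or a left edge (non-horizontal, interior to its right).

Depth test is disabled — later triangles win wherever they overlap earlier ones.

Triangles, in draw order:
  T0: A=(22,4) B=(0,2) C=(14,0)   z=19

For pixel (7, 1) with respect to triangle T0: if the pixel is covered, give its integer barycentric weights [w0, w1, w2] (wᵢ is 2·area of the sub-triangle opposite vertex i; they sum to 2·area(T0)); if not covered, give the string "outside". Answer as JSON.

T0:
  2·area = 72
  edge (22, 4)→(0, 2): d=(-22,-2) top-left  bias=+0
  edge (0, 2)→(14, 0): d=(14,-2) top-left  bias=+0
  edge (14, 0)→(22, 4): d=(8,4) right/bottom  bias=-1
    (3,0)@(7, 1): e=[36,0,36] → X  [on edge]
    (4,0)@(9, 1): e=[40,4,28] → X
    (5,0)@(11, 1): e=[44,8,20] → X
    (6,0)@(13, 1): e=[48,12,12] → X
    (7,0)@(15, 1): e=[52,16,4] → X
    (8,0)@(17, 1): e=[56,20,-4] → .
    (3,1)@(7, 3): e=[-8,28,52] → .
    (4,1)@(9, 3): e=[-4,32,44] → .
    (5,1)@(11, 3): e=[0,36,36] → X  [on edge]
    (8,1)@(17, 3): e=[12,48,12] → X
    (9,1)@(19, 3): e=[16,52,4] → X
    (10,1)@(21, 3): e=[20,56,-4] → .
  covered (10 px):
    . . . X X X X X . . . .
    . . . . . X X X X X . .
    . . . . . . . . . . . .
    . . . . . . . . . . . .
    . . . . . . . . . . . .

Result: [44,20,8]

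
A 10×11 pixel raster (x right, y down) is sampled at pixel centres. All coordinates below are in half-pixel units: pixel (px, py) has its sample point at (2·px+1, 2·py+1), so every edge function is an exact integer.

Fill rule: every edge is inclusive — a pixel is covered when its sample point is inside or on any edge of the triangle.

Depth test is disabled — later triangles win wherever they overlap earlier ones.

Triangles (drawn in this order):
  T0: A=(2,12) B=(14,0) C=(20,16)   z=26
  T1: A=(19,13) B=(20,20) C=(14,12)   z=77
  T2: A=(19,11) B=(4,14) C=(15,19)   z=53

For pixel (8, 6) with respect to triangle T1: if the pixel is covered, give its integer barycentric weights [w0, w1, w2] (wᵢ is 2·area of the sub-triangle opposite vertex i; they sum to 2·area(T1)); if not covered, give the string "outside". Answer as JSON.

T0:
  2·area = 264
  edge (2, 12)→(14, 0): d=(12,-12) inclusive
  edge (14, 0)→(20, 16): d=(6,16) inclusive
  edge (20, 16)→(2, 12): d=(-18,-4) inclusive
    (6,0)@(13, 1): e=[0,22,242] → █  [on edge]
    (7,0)@(15, 1): e=[24,-10,250] → ·
    (5,1)@(11, 3): e=[0,66,198] → █  [on edge]
    (7,1)@(15, 3): e=[48,2,214] → █
    (8,1)@(17, 3): e=[72,-30,222] → ·
    (4,2)@(9, 5): e=[0,110,154] → █  [on edge]
    (8,2)@(17, 5): e=[96,-18,186] → ·
    (3,3)@(7, 7): e=[0,154,110] → █  [on edge]
    (8,3)@(17, 7): e=[120,-6,150] → ·
    (2,4)@(5, 9): e=[0,198,66] → █  [on edge]
    (8,4)@(17, 9): e=[144,6,114] → █
    (9,4)@(19, 9): e=[168,-26,122] → ·
    (1,5)@(3, 11): e=[0,242,22] → █  [on edge]
    (0,6)@(1, 13): e=[0,286,-22] → ·  [on edge]
  covered (36 px):
    · · · · · · █ · · ·
    · · · · · █ █ █ · ·
    · · · · █ █ █ █ · ·
    · · · █ █ █ █ █ · ·
    · · █ █ █ █ █ █ █ ·
    · █ █ █ █ █ █ █ █ ·
    · · · █ █ █ █ █ █ ·
    · · · · · · · · █ █
    · · · · · · · · · ·
    · · · · · · · · · ·
    · · · · · · · · · ·
T1:
  2·area = 34
  edge (19, 13)→(20, 20): d=(1,7) inclusive
  edge (20, 20)→(14, 12): d=(-6,-8) inclusive
  edge (14, 12)→(19, 13): d=(5,1) inclusive
    (4,5)@(9, 11): e=[68,-34,0] → ·  [on edge]
    (7,6)@(15, 13): e=[28,2,4] → █
    (8,6)@(17, 13): e=[14,18,2] → █
    (9,6)@(19, 13): e=[0,34,0] → █  [on edge]
    (7,7)@(15, 15): e=[30,-10,14] → ·
    (8,7)@(17, 15): e=[16,6,12] → █
    (8,8)@(17, 17): e=[18,-6,22] → ·
    (9,8)@(19, 17): e=[4,10,20] → █
    (9,9)@(19, 19): e=[6,-2,30] → ·
  covered (6 px):
    · · · · · · · · · ·
    · · · · · · · · · ·
    · · · · · · · · · ·
    · · · · · · · · · ·
    · · · · · · · · · ·
    · · · · · · · · · ·
    · · · · · · · █ █ █
    · · · · · · · · █ █
    · · · · · · · · · █
    · · · · · · · · · ·
    · · · · · · · · · ·
T2:
  2·area = 108  (B↔C swapped to make it positive)
  edge (19, 11)→(15, 19): d=(-4,8) inclusive
  edge (15, 19)→(4, 14): d=(-11,-5) inclusive
  edge (4, 14)→(19, 11): d=(15,-3) inclusive
    (9,5)@(19, 11): e=[0,108,0] → █  [on edge]
    (4,6)@(9, 13): e=[72,36,0] → █  [on edge]
    (5,6)@(11, 13): e=[56,46,6] → █
    (6,6)@(13, 13): e=[40,56,12] → █
    (7,6)@(15, 13): e=[24,66,18] → █
    (8,6)@(17, 13): e=[8,76,24] → █
    (9,6)@(19, 13): e=[-8,86,30] → ·
    (3,7)@(7, 15): e=[80,4,24] → █
    (8,7)@(17, 15): e=[0,54,54] → █  [on edge]
    (9,7)@(19, 15): e=[-16,64,60] → ·
    (3,8)@(7, 17): e=[72,-18,54] → ·
    (4,8)@(9, 17): e=[56,-8,60] → ·
    (7,9)@(15, 19): e=[0,0,108] → █  [on edge]
  covered (16 px):
    · · · · · · · · · ·
    · · · · · · · · · ·
    · · · · · · · · · ·
    · · · · · · · · · ·
    · · · · · · · · · ·
    · · · · · · · · · █
    · · · · █ █ █ █ █ ·
    · · · █ █ █ █ █ █ ·
    · · · · · █ █ █ · ·
    · · · · · · · █ · ·
    · · · · · · · · · ·

Final: [18,2,14]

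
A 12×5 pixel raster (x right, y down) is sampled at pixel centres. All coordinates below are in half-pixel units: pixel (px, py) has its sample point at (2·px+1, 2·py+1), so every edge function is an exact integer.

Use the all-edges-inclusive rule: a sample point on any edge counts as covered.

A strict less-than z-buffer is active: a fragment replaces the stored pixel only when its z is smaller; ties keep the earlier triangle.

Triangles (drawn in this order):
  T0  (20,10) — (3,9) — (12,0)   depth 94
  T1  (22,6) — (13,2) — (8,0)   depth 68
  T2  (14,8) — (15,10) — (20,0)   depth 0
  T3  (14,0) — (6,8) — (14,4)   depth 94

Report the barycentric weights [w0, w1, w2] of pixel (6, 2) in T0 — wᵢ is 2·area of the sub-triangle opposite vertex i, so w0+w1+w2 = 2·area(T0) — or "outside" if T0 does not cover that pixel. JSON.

T0:
  2·area = 162
  edge (20, 10)→(3, 9): d=(-17,-1) inclusive
  edge (3, 9)→(12, 0): d=(9,-9) inclusive
  edge (12, 0)→(20, 10): d=(8,10) inclusive
    (5,0)@(11, 1): e=[144,0,18] → X  [on edge]
    (6,0)@(13, 1): e=[146,18,-2] → .
    (4,1)@(9, 3): e=[108,0,54] → X  [on edge]
    (6,1)@(13, 3): e=[112,36,14] → X
    (7,1)@(15, 3): e=[114,54,-6] → .
    (3,2)@(7, 5): e=[72,0,90] → X  [on edge]
    (7,2)@(15, 5): e=[80,72,10] → X
    (8,2)@(17, 5): e=[82,90,-10] → .
    (2,3)@(5, 7): e=[36,0,126] → X  [on edge]
    (8,3)@(17, 7): e=[48,108,6] → X
    (9,3)@(19, 7): e=[50,126,-14] → .
    (1,4)@(3, 9): e=[0,0,162] → X  [on edge]
  covered (25 px):
    . . . . . X . . . . . .
    . . . . X X X . . . . .
    . . . X X X X X . . . .
    . . X X X X X X X . . .
    . X X X X X X X X X . .
T1:
  2·area = 2  (B↔C swapped to make it positive)
  edge (22, 6)→(8, 0): d=(-14,-6) inclusive
  edge (8, 0)→(13, 2): d=(5,2) inclusive
  edge (13, 2)→(22, 6): d=(9,4) inclusive
    (7,1)@(15, 3): e=[0,1,1] → X  [on edge]
    (8,1)@(17, 3): e=[12,-3,-7] → .
    (7,2)@(15, 5): e=[-28,11,19] → .
  covered (1 px):
    . . . . . . . . . . . .
    . . . . . . . X . . . .
    . . . . . . . . . . . .
    . . . . . . . . . . . .
    . . . . . . . . . . . .
T2:
  2·area = 20  (B↔C swapped to make it positive)
  edge (14, 8)→(20, 0): d=(6,-8) inclusive
  edge (20, 0)→(15, 10): d=(-5,10) inclusive
  edge (15, 10)→(14, 8): d=(-1,-2) inclusive
    (8,2)@(17, 5): e=[6,5,9] → X
    (9,2)@(19, 5): e=[22,-15,13] → .
    (7,3)@(15, 7): e=[2,15,3] → X
    (8,3)@(17, 7): e=[18,-5,7] → .
    (7,4)@(15, 9): e=[14,5,1] → X
    (8,4)@(17, 9): e=[30,-15,5] → .
  covered (3 px):
    . . . . . . . . . . . .
    . . . . . . . . . . . .
    . . . . . . . . X . . .
    . . . . . . . X . . . .
    . . . . . . . X . . . .
T3:
  2·area = 32  (B↔C swapped to make it positive)
  edge (14, 0)→(14, 4): d=(0,4) inclusive
  edge (14, 4)→(6, 8): d=(-8,4) inclusive
  edge (6, 8)→(14, 0): d=(8,-8) inclusive
    (6,0)@(13, 1): e=[4,28,0] → X  [on edge]
    (7,0)@(15, 1): e=[-4,20,16] → .
    (5,1)@(11, 3): e=[12,20,0] → X  [on edge]
    (7,1)@(15, 3): e=[-4,4,32] → .
    (4,2)@(9, 5): e=[20,12,0] → X  [on edge]
    (6,2)@(13, 5): e=[4,-4,32] → .
    (3,3)@(7, 7): e=[28,4,0] → X  [on edge]
    (4,3)@(9, 7): e=[20,-4,16] → .
    (5,3)@(11, 7): e=[12,-12,32] → .
    (2,4)@(5, 9): e=[36,-4,0] → .  [on edge]
    (3,4)@(7, 9): e=[28,-12,16] → .
  covered (6 px):
    . . . . . . X . . . . .
    . . . . . X X . . . . .
    . . . . X X . . . . . .
    . . . X . . . . . . . .
    . . . . . . . . . . . .

Result: [54,30,78]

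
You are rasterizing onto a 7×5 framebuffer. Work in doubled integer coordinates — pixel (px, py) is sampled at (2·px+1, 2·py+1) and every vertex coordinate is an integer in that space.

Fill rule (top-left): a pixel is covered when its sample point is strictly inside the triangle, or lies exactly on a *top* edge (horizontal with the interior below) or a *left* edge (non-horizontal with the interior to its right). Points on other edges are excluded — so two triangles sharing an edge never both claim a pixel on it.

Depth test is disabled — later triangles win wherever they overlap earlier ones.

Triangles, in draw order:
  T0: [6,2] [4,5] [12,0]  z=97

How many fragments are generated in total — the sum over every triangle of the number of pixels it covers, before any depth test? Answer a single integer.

T0:
  2·area = 14  (B↔C swapped to make it positive)
  edge (6, 2)→(12, 0): d=(6,-2) top-left  bias=+0
  edge (12, 0)→(4, 5): d=(-8,5) right/bottom  bias=-1
  edge (4, 5)→(6, 2): d=(2,-3) top-left  bias=+0
    (4,0)@(9, 1): e=[0,7,7] → X  [on edge]
    (5,0)@(11, 1): e=[4,-3,13] → .
    (1,1)@(3, 3): e=[0,21,-7] → .  [on edge]
    (3,1)@(7, 3): e=[8,1,5] → X
    (4,1)@(9, 3): e=[12,-9,11] → .
    (3,2)@(7, 5): e=[20,-15,9] → .
  covered (2 px):
    . . . . X . .
    . . . X . . .
    . . . . . . .
    . . . . . . .
    . . . . . . .

Final: 2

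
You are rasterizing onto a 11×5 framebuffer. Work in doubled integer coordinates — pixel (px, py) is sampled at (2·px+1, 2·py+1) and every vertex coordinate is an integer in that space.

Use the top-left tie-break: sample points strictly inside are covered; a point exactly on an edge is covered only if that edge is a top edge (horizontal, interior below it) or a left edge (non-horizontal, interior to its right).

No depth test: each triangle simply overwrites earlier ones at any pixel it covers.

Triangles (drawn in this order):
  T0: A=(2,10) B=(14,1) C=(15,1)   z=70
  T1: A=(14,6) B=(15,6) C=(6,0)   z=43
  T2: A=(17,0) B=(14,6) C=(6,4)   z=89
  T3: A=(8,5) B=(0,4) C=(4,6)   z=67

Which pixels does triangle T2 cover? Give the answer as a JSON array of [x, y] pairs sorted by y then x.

T0:
  2·area = 9
  edge (2, 10)→(14, 1): d=(12,-9) top-left  bias=+0
  edge (14, 1)→(15, 1): d=(1,0) top-left  bias=+0
  edge (15, 1)→(2, 10): d=(-13,9) right/bottom  bias=-1
    (0,0)@(1, 1): e=[-117,0,126] → .  [on edge]
    (1,0)@(3, 1): e=[-99,0,108] → .  [on edge]
    (2,0)@(5, 1): e=[-81,0,90] → .  [on edge]
    (3,0)@(7, 1): e=[-63,0,72] → .  [on edge]
    (4,0)@(9, 1): e=[-45,0,54] → .  [on edge]
    (5,0)@(11, 1): e=[-27,0,36] → .  [on edge]
    (6,0)@(13, 1): e=[-9,0,18] → .  [on edge]
    (7,0)@(15, 1): e=[9,0,0] → .  [on edge]
    (8,0)@(17, 1): e=[27,0,-18] → .  [on edge]
    (9,0)@(19, 1): e=[45,0,-36] → .  [on edge]
    (10,0)@(21, 1): e=[63,0,-54] → .  [on edge]
    (4,2)@(9, 5): e=[3,4,2] → X
  covered (1 px):
    . . . . . . . . . . .
    . . . . . . . . . . .
    . . . . X . . . . . .
    . . . . . . . . . . .
    . . . . . . . . . . .
T1:
  2·area = 6  (B↔C swapped to make it positive)
  edge (14, 6)→(6, 0): d=(-8,-6) top-left  bias=+0
  edge (6, 0)→(15, 6): d=(9,6) right/bottom  bias=-1
  edge (15, 6)→(14, 6): d=(-1,0) right/bottom  bias=-1
    (6,2)@(13, 5): e=[2,3,1] → X
    (7,2)@(15, 5): e=[14,-9,1] → .
    (6,3)@(13, 7): e=[-14,21,-1] → .
  covered (1 px):
    . . . . . . . . . . .
    . . . . . . . . . . .
    . . . . . . X . . . .
    . . . . . . . . . . .
    . . . . . . . . . . .
T2:
  2·area = 54
  edge (17, 0)→(14, 6): d=(-3,6) right/bottom  bias=-1
  edge (14, 6)→(6, 4): d=(-8,-2) top-left  bias=+0
  edge (6, 4)→(17, 0): d=(11,-4) top-left  bias=+0
    (7,0)@(15, 1): e=[9,42,3] → X
    (8,0)@(17, 1): e=[-3,46,11] → .
    (4,1)@(9, 3): e=[39,14,1] → X
    (5,1)@(11, 3): e=[27,18,9] → X
    (6,1)@(13, 3): e=[15,22,17] → X
    (8,1)@(17, 3): e=[-9,30,33] → .
    (4,2)@(9, 5): e=[33,-2,23] → .
    (5,2)@(11, 5): e=[21,2,31] → X
    (7,2)@(15, 5): e=[-3,10,47] → .
    (5,3)@(11, 7): e=[15,-14,53] → .
    (6,3)@(13, 7): e=[3,-10,61] → .
  covered (7 px):
    . . . . . . . X . . .
    . . . . X X X X . . .
    . . . . . X X . . . .
    . . . . . . . . . . .
    . . . . . . . . . . .
T3:
  2·area = 12  (B↔C swapped to make it positive)
  edge (8, 5)→(4, 6): d=(-4,1) right/bottom  bias=-1
  edge (4, 6)→(0, 4): d=(-4,-2) top-left  bias=+0
  edge (0, 4)→(8, 5): d=(8,1) right/bottom  bias=-1
    (1,2)@(3, 5): e=[5,2,5] → X
    (2,2)@(5, 5): e=[3,6,3] → X
    (3,2)@(7, 5): e=[1,10,1] → X
    (4,2)@(9, 5): e=[-1,14,-1] → .
    (1,3)@(3, 7): e=[-3,-6,21] → .
    (2,3)@(5, 7): e=[-5,-2,19] → .
    (3,3)@(7, 7): e=[-7,2,17] → .
  covered (3 px):
    . . . . . . . . . . .
    . . . . . . . . . . .
    . X X X . . . . . . .
    . . . . . . . . . . .
    . . . . . . . . . . .

Final: [[7,0],[4,1],[5,1],[6,1],[7,1],[5,2],[6,2]]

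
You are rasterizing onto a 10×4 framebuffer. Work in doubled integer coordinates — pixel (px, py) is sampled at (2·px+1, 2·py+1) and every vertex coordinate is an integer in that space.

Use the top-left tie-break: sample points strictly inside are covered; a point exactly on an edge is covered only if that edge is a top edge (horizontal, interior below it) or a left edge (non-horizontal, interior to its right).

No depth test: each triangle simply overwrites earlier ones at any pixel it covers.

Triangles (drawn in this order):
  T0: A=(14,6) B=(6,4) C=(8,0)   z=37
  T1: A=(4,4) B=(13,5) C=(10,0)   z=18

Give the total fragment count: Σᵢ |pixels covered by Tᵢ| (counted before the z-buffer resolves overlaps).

T0:
  2·area = 36
  edge (14, 6)→(6, 4): d=(-8,-2) top-left  bias=+0
  edge (6, 4)→(8, 0): d=(2,-4) top-left  bias=+0
  edge (8, 0)→(14, 6): d=(6,6) right/bottom  bias=-1
    (4,0)@(9, 1): e=[30,6,0] → ·  [on edge]
    (3,1)@(7, 3): e=[10,2,24] → █
    (4,1)@(9, 3): e=[14,10,12] → █
    (5,1)@(11, 3): e=[18,18,0] → ·  [on edge]
    (3,2)@(7, 5): e=[-6,6,36] → ·
    (4,2)@(9, 5): e=[-2,14,24] → ·
    (5,2)@(11, 5): e=[2,22,12] → █
    (6,2)@(13, 5): e=[6,30,0] → ·  [on edge]
    (5,3)@(11, 7): e=[-14,26,24] → ·
    (7,3)@(15, 7): e=[-6,42,0] → ·  [on edge]
  covered (3 px):
    · · · · · · · · · ·
    · · · █ █ · · · · ·
    · · · · · █ · · · ·
    · · · · · · · · · ·
T1:
  2·area = 42  (B↔C swapped to make it positive)
  edge (4, 4)→(10, 0): d=(6,-4) top-left  bias=+0
  edge (10, 0)→(13, 5): d=(3,5) right/bottom  bias=-1
  edge (13, 5)→(4, 4): d=(-9,-1) top-left  bias=+0
    (4,0)@(9, 1): e=[2,8,32] → █
    (5,0)@(11, 1): e=[10,-2,34] → ·
    (3,1)@(7, 3): e=[6,24,12] → █
    (5,1)@(11, 3): e=[22,4,16] → █
    (6,1)@(13, 3): e=[30,-6,18] → ·
    (3,2)@(7, 5): e=[18,30,-6] → ·
    (4,2)@(9, 5): e=[26,20,-4] → ·
    (5,2)@(11, 5): e=[34,10,-2] → ·
    (6,2)@(13, 5): e=[42,0,0] → ·  [on edge]
  covered (4 px):
    · · · · █ · · · · ·
    · · · █ █ █ · · · ·
    · · · · · · · · · ·
    · · · · · · · · · ·

Result: 7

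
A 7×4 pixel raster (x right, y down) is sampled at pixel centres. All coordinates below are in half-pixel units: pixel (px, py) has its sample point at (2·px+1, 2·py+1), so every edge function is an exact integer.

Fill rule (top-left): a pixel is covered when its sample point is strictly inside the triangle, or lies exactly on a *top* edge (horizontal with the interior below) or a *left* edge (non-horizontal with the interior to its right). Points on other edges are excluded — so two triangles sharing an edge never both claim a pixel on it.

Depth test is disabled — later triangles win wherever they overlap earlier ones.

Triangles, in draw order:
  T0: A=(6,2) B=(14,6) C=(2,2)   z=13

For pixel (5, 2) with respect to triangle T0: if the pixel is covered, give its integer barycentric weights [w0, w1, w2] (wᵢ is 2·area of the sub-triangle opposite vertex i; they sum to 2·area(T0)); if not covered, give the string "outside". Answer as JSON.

T0:
  2·area = 16
  edge (6, 2)→(14, 6): d=(8,4) right/bottom  bias=-1
  edge (14, 6)→(2, 2): d=(-12,-4) top-left  bias=+0
  edge (2, 2)→(6, 2): d=(4,0) top-left  bias=+0
    (2,1)@(5, 3): e=[12,0,4] → X  [on edge]
    (3,1)@(7, 3): e=[4,8,4] → X
    (4,1)@(9, 3): e=[-4,16,4] → .
    (2,2)@(5, 5): e=[28,-24,12] → .
    (3,2)@(7, 5): e=[20,-16,12] → .
    (5,2)@(11, 5): e=[4,0,12] → X  [on edge]
    (6,2)@(13, 5): e=[-4,8,12] → .
    (5,3)@(11, 7): e=[20,-24,20] → .
  covered (3 px):
    . . . . . . .
    . . X X . . .
    . . . . . X .
    . . . . . . .

Final: [0,12,4]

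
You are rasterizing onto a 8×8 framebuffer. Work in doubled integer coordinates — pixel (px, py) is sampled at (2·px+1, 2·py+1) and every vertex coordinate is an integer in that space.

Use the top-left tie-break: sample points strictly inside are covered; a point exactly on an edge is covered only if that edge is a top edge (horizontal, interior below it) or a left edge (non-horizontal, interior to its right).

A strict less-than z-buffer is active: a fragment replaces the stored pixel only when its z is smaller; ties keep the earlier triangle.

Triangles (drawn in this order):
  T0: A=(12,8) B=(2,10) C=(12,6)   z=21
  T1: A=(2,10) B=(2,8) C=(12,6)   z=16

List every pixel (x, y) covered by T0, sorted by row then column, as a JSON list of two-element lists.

T0:
  2·area = 20
  edge (12, 8)→(2, 10): d=(-10,2) right/bottom  bias=-1
  edge (2, 10)→(12, 6): d=(10,-4) top-left  bias=+0
  edge (12, 6)→(12, 8): d=(0,2) right/bottom  bias=-1
    (5,3)@(11, 7): e=[12,6,2] → █
    (6,3)@(13, 7): e=[8,14,-2] → ·
    (2,4)@(5, 9): e=[4,2,14] → █
    (3,4)@(7, 9): e=[0,10,10] → ·  [on edge]
    (5,4)@(11, 9): e=[-8,26,2] → ·
    (2,5)@(5, 11): e=[-16,22,14] → ·
  covered (2 px):
    · · · · · · · ·
    · · · · · · · ·
    · · · · · · · ·
    · · · · · █ · ·
    · · █ · · · · ·
    · · · · · · · ·
    · · · · · · · ·
    · · · · · · · ·
T1:
  2·area = 20
  edge (2, 10)→(2, 8): d=(0,-2) top-left  bias=+0
  edge (2, 8)→(12, 6): d=(10,-2) top-left  bias=+0
  edge (12, 6)→(2, 10): d=(-10,4) right/bottom  bias=-1
    (3,3)@(7, 7): e=[10,0,10] → █  [on edge]
    (4,3)@(9, 7): e=[14,4,2] → █
    (5,3)@(11, 7): e=[18,8,-6] → ·
    (1,4)@(3, 9): e=[2,12,6] → █
    (2,4)@(5, 9): e=[6,16,-2] → ·
    (3,4)@(7, 9): e=[10,20,-10] → ·
    (4,4)@(9, 9): e=[14,24,-18] → ·
    (1,5)@(3, 11): e=[2,32,-14] → ·
  covered (3 px):
    · · · · · · · ·
    · · · · · · · ·
    · · · · · · · ·
    · · · █ █ · · ·
    · █ · · · · · ·
    · · · · · · · ·
    · · · · · · · ·
    · · · · · · · ·

Result: [[5,3],[2,4]]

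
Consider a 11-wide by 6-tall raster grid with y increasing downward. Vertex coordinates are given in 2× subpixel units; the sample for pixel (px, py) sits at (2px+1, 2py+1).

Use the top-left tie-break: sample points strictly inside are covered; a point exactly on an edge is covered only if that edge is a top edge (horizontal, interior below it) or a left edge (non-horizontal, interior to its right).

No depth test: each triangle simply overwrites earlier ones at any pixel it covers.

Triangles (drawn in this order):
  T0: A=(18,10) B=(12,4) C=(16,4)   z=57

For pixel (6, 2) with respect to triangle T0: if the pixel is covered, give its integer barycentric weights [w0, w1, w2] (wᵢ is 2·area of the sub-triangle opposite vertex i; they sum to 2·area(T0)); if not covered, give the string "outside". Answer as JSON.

T0:
  2·area = 24
  edge (18, 10)→(12, 4): d=(-6,-6) top-left  bias=+0
  edge (12, 4)→(16, 4): d=(4,0) top-left  bias=+0
  edge (16, 4)→(18, 10): d=(2,6) right/bottom  bias=-1
    (4,0)@(9, 1): e=[0,-12,36] → ·  [on edge]
    (7,0)@(15, 1): e=[36,-12,0] → ·  [on edge]
    (5,1)@(11, 3): e=[0,-4,28] → ·  [on edge]
    (6,2)@(13, 5): e=[0,4,20] → #  [on edge]
    (7,2)@(15, 5): e=[12,4,8] → #
    (8,2)@(17, 5): e=[24,4,-4] → ·
    (6,3)@(13, 7): e=[-12,12,24] → ·
    (7,3)@(15, 7): e=[0,12,12] → #  [on edge]
    (8,3)@(17, 7): e=[12,12,0] → ·  [on edge]
    (7,4)@(15, 9): e=[-12,20,16] → ·
    (8,4)@(17, 9): e=[0,20,4] → #  [on edge]
    (9,4)@(19, 9): e=[12,20,-8] → ·
    (9,5)@(19, 11): e=[0,28,-4] → ·  [on edge]
  covered (4 px):
    · · · · · · · · · · ·
    · · · · · · · · · · ·
    · · · · · · # # · · ·
    · · · · · · · # · · ·
    · · · · · · · · # · ·
    · · · · · · · · · · ·

Final: [4,20,0]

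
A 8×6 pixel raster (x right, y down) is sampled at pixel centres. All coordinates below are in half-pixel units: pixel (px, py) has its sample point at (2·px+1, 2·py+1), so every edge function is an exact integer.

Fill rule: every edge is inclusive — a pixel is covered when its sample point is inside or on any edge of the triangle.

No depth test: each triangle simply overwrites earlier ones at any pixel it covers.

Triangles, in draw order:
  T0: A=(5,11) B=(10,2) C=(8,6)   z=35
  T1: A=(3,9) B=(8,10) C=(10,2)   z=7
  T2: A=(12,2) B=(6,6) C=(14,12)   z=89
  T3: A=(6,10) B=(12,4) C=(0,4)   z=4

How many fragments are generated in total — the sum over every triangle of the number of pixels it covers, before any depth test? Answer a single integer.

T0:
  2·area = 2
  edge (5, 11)→(10, 2): d=(5,-9) inclusive
  edge (10, 2)→(8, 6): d=(-2,4) inclusive
  edge (8, 6)→(5, 11): d=(-3,5) inclusive
    (5,0)@(11, 1): e=[4,-2,0] → .  [on edge]
    (2,5)@(5, 11): e=[0,2,0] → X  [on edge]
    (3,5)@(7, 11): e=[18,-6,-10] → .
  covered (1 px):
    . . . . . . . .
    . . . . . . . .
    . . . . . . . .
    . . . . . . . .
    . . . . . . . .
    . . X . . . . .
T1:
  2·area = 42  (B↔C swapped to make it positive)
  edge (3, 9)→(10, 2): d=(7,-7) inclusive
  edge (10, 2)→(8, 10): d=(-2,8) inclusive
  edge (8, 10)→(3, 9): d=(-5,-1) inclusive
    (5,0)@(11, 1): e=[0,-6,48] → .  [on edge]
    (4,1)@(9, 3): e=[0,6,36] → X  [on edge]
    (5,1)@(11, 3): e=[14,-10,38] → .
    (3,2)@(7, 5): e=[0,18,24] → X  [on edge]
    (5,2)@(11, 5): e=[28,-14,28] → .
    (2,3)@(5, 7): e=[0,30,12] → X  [on edge]
    (4,3)@(9, 7): e=[28,-2,16] → .
    (1,4)@(3, 9): e=[0,42,0] → X  [on edge]
    (4,4)@(9, 9): e=[42,-6,6] → .
    (0,5)@(1, 11): e=[0,54,-12] → .  [on edge]
    (1,5)@(3, 11): e=[14,38,-10] → .
    (2,5)@(5, 11): e=[28,22,-8] → .
    (6,5)@(13, 11): e=[84,-42,0] → .  [on edge]
  covered (8 px):
    . . . . . . . .
    . . . . X . . .
    . . . X X . . .
    . . X X . . . .
    . X X X . . . .
    . . . . . . . .
T2:
  2·area = 68  (B↔C swapped to make it positive)
  edge (12, 2)→(14, 12): d=(2,10) inclusive
  edge (14, 12)→(6, 6): d=(-8,-6) inclusive
  edge (6, 6)→(12, 2): d=(6,-4) inclusive
    (5,1)@(11, 3): e=[12,54,2] → X
    (6,1)@(13, 3): e=[-8,66,10] → .
    (4,2)@(9, 5): e=[36,26,6] → X
    (6,2)@(13, 5): e=[-4,50,22] → .
    (4,3)@(9, 7): e=[40,10,18] → X
    (6,3)@(13, 7): e=[0,34,34] → X  [on edge]
    (7,3)@(15, 7): e=[-20,46,42] → .
    (4,4)@(9, 9): e=[44,-6,30] → .
    (5,4)@(11, 9): e=[24,6,38] → X
    (7,4)@(15, 9): e=[-16,30,54] → .
    (5,5)@(11, 11): e=[28,-10,50] → .
    (6,5)@(13, 11): e=[8,2,58] → X
  covered (9 px):
    . . . . . . . .
    . . . . . X . .
    . . . . X X . .
    . . . . X X X .
    . . . . . X X .
    . . . . . . X .
T3:
  2·area = 72  (B↔C swapped to make it positive)
  edge (6, 10)→(0, 4): d=(-6,-6) inclusive
  edge (0, 4)→(12, 4): d=(12,0) inclusive
  edge (12, 4)→(6, 10): d=(-6,6) inclusive
    (7,0)@(15, 1): e=[108,-36,0] → .  [on edge]
    (6,1)@(13, 3): e=[84,-12,0] → .  [on edge]
    (0,2)@(1, 5): e=[0,12,60] → X  [on edge]
    (1,2)@(3, 5): e=[12,12,48] → X
    (2,2)@(5, 5): e=[24,12,36] → X
    (3,2)@(7, 5): e=[36,12,24] → X
    (4,2)@(9, 5): e=[48,12,12] → X
    (5,2)@(11, 5): e=[60,12,0] → X  [on edge]
    (6,2)@(13, 5): e=[72,12,-12] → .
    (0,3)@(1, 7): e=[-12,36,48] → .
    (1,3)@(3, 7): e=[0,36,36] → X  [on edge]
    (4,3)@(9, 7): e=[36,36,0] → X  [on edge]
    (2,4)@(5, 9): e=[0,60,12] → X  [on edge]
    (3,4)@(7, 9): e=[12,60,0] → X  [on edge]
    (2,5)@(5, 11): e=[-12,84,0] → .  [on edge]
    (3,5)@(7, 11): e=[0,84,-12] → .  [on edge]
  covered (12 px):
    . . . . . . . .
    . . . . . . . .
    X X X X X X . .
    . X X X X . . .
    . . X X . . . .
    . . . . . . . .

Answer: 30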